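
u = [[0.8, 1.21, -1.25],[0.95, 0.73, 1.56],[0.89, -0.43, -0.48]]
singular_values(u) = [2.06, 1.88, 0.98]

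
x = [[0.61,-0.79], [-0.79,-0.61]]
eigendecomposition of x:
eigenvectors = [[0.9, 0.44],[-0.44, 0.90]]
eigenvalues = [1.0, -1.0]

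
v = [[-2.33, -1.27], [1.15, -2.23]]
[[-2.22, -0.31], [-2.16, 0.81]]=v @ [[0.33, 0.26],[1.14, -0.23]]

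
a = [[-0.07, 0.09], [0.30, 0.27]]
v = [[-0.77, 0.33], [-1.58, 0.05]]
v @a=[[0.15, 0.02], [0.13, -0.13]]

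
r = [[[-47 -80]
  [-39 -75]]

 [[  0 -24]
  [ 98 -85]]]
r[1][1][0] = 98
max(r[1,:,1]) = -24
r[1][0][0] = 0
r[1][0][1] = -24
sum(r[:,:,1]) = -264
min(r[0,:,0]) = -47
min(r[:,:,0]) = -47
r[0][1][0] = -39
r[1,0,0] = 0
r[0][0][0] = -47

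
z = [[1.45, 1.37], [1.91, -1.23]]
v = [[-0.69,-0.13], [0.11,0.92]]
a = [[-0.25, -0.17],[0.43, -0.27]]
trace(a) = -0.52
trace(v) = 0.23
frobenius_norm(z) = 3.02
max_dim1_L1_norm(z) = 3.14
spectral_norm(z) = 2.41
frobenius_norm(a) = 0.59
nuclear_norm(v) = 1.61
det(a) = 0.14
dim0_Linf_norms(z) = [1.91, 1.37]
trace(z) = 0.22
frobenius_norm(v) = 1.16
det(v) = -0.62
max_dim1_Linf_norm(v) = 0.92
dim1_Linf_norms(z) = [1.45, 1.91]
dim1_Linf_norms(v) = [0.69, 0.92]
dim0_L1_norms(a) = [0.68, 0.44]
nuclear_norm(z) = 4.24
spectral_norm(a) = 0.53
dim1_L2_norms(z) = [1.99, 2.27]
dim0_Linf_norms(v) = [0.69, 0.92]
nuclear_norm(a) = 0.79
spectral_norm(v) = 0.97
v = a @ z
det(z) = -4.40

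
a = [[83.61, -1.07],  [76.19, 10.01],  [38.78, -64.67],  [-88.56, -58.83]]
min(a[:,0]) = -88.56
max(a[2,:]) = 38.78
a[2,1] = -64.67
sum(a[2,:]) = -25.89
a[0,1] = -1.07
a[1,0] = 76.19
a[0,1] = -1.07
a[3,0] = -88.56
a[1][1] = 10.01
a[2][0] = 38.78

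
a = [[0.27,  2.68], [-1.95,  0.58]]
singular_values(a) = [2.75, 1.96]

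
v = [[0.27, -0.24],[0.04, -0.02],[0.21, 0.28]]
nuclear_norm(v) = 0.71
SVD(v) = [[-0.84, 0.52], [-0.09, 0.09], [0.53, 0.85]] @ diag([0.37242508833277405, 0.34102720357813904]) @ [[-0.32, 0.95],[0.95, 0.32]]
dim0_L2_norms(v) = [0.34, 0.37]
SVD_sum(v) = [[0.1, -0.3], [0.01, -0.03], [-0.06, 0.19]] + [[0.17, 0.06], [0.03, 0.01], [0.27, 0.09]]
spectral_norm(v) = 0.37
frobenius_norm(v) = 0.50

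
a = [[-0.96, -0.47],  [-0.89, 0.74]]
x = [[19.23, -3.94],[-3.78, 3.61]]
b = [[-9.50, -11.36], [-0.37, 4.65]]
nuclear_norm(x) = 22.84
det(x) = 54.53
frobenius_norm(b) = 15.53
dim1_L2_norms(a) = [1.07, 1.16]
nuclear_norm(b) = 18.38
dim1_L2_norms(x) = [19.63, 5.23]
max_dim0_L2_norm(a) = 1.31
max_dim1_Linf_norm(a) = 0.96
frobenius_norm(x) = 20.31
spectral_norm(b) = 15.20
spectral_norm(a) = 1.33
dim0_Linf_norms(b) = [9.5, 11.36]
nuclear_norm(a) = 2.18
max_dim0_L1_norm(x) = 23.01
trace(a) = -0.22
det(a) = -1.13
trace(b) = -4.85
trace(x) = 22.84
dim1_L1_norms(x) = [23.17, 7.39]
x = b @ a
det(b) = -48.38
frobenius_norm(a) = 1.58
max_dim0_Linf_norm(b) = 11.36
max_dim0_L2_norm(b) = 12.27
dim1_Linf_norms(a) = [0.96, 0.89]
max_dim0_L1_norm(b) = 16.01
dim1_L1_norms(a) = [1.43, 1.63]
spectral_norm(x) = 20.13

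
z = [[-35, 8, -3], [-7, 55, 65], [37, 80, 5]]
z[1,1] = 55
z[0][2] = -3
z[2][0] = 37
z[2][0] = 37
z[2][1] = 80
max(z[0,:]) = 8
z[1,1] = 55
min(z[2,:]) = 5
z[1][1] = 55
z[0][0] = -35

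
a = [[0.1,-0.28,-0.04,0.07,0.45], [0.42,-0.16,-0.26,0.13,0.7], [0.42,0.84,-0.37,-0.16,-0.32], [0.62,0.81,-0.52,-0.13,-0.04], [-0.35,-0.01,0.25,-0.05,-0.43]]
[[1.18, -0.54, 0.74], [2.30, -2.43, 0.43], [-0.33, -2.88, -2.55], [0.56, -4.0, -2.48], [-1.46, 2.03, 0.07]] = a @ [[1.48, -3.52, 4.50], [0.69, -3.47, -5.75], [0.90, -1.57, 1.61], [2.73, -0.55, -0.91], [2.38, -2.63, -2.64]]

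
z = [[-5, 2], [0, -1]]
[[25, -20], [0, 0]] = z@[[-5, 4], [0, 0]]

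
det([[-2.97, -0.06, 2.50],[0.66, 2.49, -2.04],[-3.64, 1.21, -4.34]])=48.803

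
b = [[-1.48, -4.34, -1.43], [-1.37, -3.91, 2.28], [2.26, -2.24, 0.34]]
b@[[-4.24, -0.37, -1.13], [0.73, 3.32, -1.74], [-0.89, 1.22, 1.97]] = [[4.38, -15.61, 6.41],[0.93, -9.69, 12.84],[-11.52, -7.86, 2.01]]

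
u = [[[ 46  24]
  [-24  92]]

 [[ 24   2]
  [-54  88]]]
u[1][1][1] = 88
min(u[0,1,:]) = -24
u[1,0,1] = 2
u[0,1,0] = -24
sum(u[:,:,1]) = 206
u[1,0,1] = 2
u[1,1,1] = 88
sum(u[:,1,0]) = -78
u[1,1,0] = -54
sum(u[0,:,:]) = 138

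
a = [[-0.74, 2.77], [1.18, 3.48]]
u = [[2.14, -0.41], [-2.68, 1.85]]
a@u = [[-9.01, 5.43], [-6.8, 5.95]]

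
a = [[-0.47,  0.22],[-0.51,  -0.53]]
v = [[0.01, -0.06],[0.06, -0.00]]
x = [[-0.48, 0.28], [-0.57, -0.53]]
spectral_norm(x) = 0.81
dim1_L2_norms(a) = [0.52, 0.74]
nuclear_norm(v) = 0.12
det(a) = 0.36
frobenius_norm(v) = 0.09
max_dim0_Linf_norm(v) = 0.06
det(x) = 0.41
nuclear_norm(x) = 1.32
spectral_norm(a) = 0.77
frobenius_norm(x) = 0.96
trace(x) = -1.01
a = v + x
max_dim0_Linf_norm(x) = 0.57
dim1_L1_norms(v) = [0.07, 0.06]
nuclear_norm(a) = 1.24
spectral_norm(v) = 0.07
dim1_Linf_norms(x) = [0.48, 0.57]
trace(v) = 0.01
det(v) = 0.00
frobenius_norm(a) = 0.90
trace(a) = -1.00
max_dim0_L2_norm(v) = 0.06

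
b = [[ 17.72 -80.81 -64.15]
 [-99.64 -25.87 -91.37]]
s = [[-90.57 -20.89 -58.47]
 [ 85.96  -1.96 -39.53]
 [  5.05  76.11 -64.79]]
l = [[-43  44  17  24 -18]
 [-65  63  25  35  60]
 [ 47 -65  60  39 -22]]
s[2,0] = 5.05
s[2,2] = -64.79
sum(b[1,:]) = -216.88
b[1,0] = -99.64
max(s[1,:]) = 85.96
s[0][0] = -90.57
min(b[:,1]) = -80.81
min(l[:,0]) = -65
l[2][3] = 39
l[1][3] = 35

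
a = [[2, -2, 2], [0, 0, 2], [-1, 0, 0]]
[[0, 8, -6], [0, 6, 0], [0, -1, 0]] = a@[[0, 1, 0], [0, 0, 3], [0, 3, 0]]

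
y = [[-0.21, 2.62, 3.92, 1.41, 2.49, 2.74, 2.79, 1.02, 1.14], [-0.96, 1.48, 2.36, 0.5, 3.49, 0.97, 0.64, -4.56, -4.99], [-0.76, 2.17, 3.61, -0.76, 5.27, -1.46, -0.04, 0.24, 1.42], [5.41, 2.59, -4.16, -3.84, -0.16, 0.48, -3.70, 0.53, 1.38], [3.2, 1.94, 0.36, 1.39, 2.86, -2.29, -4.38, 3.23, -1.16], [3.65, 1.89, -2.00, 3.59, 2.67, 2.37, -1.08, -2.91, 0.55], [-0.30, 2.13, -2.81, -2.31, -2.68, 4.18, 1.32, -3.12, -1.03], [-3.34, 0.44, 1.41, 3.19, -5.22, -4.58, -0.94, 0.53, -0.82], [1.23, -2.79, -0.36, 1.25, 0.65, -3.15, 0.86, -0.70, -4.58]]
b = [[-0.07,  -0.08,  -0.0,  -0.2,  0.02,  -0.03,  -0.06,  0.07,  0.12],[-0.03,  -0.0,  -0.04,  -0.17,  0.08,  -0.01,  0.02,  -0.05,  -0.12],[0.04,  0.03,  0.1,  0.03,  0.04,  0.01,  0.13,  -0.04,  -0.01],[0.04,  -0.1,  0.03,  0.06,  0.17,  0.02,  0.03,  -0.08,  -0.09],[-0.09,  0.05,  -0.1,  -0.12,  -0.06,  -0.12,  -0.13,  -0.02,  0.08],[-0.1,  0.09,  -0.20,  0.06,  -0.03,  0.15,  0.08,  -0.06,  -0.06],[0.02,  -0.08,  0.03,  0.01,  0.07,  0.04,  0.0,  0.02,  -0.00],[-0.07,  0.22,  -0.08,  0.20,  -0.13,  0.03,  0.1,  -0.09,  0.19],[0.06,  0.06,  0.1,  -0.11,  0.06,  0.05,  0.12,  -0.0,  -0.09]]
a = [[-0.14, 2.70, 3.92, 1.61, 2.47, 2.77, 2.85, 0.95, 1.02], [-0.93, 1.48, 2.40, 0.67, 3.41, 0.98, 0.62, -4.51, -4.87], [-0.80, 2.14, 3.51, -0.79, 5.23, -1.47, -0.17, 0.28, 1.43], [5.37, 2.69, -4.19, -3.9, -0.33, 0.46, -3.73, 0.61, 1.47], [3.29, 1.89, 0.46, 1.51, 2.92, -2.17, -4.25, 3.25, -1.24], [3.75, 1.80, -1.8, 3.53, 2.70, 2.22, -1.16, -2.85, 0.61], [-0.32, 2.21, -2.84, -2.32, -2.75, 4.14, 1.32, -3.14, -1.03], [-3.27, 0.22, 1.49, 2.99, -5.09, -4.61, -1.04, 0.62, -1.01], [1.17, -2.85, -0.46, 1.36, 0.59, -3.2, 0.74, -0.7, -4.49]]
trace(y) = 3.54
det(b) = -0.00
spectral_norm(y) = 12.16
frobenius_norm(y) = 23.25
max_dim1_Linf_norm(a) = 5.37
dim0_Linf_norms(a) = [5.37, 2.85, 4.19, 3.9, 5.23, 4.61, 4.25, 4.51, 4.87]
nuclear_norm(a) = 59.84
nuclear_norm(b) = 1.84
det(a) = -2129933.25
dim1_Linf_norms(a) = [3.92, 4.87, 5.23, 5.37, 4.25, 3.75, 4.14, 5.09, 4.49]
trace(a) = 3.54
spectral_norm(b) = 0.51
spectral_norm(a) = 12.14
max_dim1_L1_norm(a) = 22.75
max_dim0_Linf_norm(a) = 5.37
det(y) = -2195626.01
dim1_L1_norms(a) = [18.43, 19.87, 15.82, 22.75, 20.98, 20.42, 20.07, 20.34, 15.56]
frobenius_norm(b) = 0.80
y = b + a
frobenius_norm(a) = 23.17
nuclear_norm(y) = 60.10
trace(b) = 0.00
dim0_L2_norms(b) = [0.19, 0.29, 0.28, 0.38, 0.26, 0.21, 0.26, 0.17, 0.3]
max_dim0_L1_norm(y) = 25.49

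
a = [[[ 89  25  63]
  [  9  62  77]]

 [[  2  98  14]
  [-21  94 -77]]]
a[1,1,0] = -21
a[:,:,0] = [[89, 9], [2, -21]]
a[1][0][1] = 98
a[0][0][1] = 25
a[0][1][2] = 77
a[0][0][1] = 25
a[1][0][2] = 14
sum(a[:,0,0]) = 91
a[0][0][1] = 25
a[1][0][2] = 14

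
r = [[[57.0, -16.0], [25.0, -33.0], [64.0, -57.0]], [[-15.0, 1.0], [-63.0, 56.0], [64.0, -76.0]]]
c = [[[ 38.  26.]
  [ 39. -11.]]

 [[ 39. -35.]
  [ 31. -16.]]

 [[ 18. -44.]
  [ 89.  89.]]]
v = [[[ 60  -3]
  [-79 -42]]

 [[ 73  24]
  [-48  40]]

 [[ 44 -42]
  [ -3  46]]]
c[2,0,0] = 18.0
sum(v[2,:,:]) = 45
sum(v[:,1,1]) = 44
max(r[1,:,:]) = 64.0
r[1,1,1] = 56.0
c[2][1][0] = 89.0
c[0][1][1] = -11.0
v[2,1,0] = -3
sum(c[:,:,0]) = 254.0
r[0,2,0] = 64.0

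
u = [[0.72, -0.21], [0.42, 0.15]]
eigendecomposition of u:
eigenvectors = [[0.55+0.16j, (0.55-0.16j)],  [0.82+0.00j, 0.82-0.00j]]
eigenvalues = [(0.43+0.08j), (0.43-0.08j)]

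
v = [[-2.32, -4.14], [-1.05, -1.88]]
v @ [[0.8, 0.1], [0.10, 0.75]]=[[-2.27, -3.34], [-1.03, -1.52]]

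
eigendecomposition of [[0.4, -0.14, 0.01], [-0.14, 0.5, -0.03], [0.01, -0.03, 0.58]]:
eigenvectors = [[0.82, 0.45, -0.37], [0.58, -0.67, 0.47], [0.03, 0.6, 0.80]]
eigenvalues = [0.3, 0.62, 0.56]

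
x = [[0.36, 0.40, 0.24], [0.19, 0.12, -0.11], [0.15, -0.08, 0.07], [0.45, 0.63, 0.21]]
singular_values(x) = [1.01, 0.19, 0.19]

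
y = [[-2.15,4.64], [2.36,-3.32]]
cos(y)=[[0.88,  -0.12], [-0.06,  0.91]]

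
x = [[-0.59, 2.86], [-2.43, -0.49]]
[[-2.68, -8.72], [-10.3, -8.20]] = x@[[4.25, 3.83], [-0.06, -2.26]]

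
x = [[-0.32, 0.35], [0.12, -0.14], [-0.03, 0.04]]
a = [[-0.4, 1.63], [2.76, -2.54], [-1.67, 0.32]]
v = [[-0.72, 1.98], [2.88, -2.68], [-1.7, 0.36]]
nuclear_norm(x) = 0.52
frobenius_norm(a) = 4.45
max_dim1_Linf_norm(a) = 2.76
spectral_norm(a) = 4.26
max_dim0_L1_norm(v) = 5.3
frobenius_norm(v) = 4.79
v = a + x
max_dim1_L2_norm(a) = 3.75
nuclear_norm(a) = 5.55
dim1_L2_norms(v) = [2.11, 3.93, 1.74]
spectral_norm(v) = 4.61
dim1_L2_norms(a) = [1.68, 3.75, 1.7]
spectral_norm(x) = 0.51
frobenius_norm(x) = 0.51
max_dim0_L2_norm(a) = 3.25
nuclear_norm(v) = 5.91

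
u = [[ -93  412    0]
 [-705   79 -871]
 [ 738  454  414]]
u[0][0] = -93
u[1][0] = -705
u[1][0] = -705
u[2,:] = [738, 454, 414]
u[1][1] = 79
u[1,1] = 79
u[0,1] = 412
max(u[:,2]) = 414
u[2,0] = 738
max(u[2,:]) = 738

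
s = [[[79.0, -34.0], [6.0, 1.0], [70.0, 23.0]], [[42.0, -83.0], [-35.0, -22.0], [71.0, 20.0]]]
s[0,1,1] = 1.0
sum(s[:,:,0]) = 233.0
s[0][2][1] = 23.0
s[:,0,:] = [[79.0, -34.0], [42.0, -83.0]]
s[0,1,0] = 6.0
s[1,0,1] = -83.0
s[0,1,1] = 1.0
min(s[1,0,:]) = -83.0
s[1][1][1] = -22.0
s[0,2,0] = 70.0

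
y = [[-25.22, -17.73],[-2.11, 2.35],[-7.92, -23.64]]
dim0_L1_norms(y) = [35.25, 43.72]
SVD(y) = [[-0.79, -0.59], [0.01, -0.25], [-0.61, 0.77]] @ diag([37.76882399161454, 12.46867411918534]) @ [[0.66,0.75], [0.75,-0.66]]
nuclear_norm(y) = 50.24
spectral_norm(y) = 37.77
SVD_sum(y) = [[-19.65, -22.58], [0.25, 0.29], [-15.12, -17.37]] + [[-5.57, 4.85], [-2.36, 2.06], [7.20, -6.27]]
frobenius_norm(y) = 39.77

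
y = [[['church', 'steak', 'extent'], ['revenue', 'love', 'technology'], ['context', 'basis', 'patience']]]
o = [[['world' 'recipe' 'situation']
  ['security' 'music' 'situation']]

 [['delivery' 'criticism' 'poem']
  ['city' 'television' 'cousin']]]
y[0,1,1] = 'love'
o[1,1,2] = 'cousin'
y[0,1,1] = 'love'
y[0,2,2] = 'patience'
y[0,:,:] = [['church', 'steak', 'extent'], ['revenue', 'love', 'technology'], ['context', 'basis', 'patience']]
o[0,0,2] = 'situation'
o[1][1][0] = 'city'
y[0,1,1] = 'love'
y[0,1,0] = 'revenue'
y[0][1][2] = 'technology'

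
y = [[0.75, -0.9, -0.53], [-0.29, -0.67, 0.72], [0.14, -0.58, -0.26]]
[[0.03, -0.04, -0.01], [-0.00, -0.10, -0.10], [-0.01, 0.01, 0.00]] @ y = [[0.03, 0.01, -0.04], [0.01, 0.12, -0.05], [-0.01, 0.00, 0.01]]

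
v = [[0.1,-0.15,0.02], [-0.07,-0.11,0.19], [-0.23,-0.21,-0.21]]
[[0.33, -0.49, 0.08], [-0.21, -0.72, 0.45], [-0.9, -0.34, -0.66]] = v@[[3.51,0.24,0.43], [0.17,3.20,0.09], [0.28,-1.85,2.56]]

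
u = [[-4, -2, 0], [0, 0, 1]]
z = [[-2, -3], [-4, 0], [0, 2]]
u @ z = [[16, 12], [0, 2]]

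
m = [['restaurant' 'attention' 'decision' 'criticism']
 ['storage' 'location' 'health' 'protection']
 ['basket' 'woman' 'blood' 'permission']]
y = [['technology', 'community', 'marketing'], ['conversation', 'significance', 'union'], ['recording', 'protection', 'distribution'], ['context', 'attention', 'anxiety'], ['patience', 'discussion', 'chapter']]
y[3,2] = 'anxiety'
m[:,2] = ['decision', 'health', 'blood']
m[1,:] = ['storage', 'location', 'health', 'protection']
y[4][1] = 'discussion'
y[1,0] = 'conversation'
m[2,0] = 'basket'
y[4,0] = 'patience'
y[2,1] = 'protection'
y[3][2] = 'anxiety'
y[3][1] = 'attention'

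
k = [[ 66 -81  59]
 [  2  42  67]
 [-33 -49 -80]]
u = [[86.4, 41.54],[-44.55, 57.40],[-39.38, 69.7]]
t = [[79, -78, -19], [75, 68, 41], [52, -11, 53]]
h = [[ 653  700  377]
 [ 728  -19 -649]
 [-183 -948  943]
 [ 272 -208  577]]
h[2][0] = -183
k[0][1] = -81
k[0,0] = 66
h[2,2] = 943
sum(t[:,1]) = -21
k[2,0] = -33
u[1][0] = -44.55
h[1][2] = -649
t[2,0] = 52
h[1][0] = 728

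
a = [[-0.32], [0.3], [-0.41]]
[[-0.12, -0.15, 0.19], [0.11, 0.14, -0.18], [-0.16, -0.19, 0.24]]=a @ [[0.38, 0.46, -0.59]]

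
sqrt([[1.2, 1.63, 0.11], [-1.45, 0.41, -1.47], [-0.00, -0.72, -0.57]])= [[1.27-0.08j, (0.74-0.13j), (0.18-0.44j)], [(-0.66+0.1j), 0.86+0.15j, (-0.79+0.52j)], [(-0.06+0.18j), (-0.39+0.27j), (0.2+0.92j)]]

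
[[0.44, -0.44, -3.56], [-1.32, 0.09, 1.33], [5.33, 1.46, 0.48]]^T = [[0.44, -1.32, 5.33], [-0.44, 0.09, 1.46], [-3.56, 1.33, 0.48]]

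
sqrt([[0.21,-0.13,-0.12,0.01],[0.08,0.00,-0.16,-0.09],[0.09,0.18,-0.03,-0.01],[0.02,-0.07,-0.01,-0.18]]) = [[0.49+0.00j, -0.09-0.00j, (-0.19-0j), -0.02-0.00j], [(0.12-0.01j), 0.29+0.02j, -0.24+0.02j, (-0.14+0.12j)], [0.08+0.01j, (0.33-0.02j), (0.24-0.01j), -0.03-0.10j], [0.02-0.05j, (-0.1+0.07j), (-0.01+0.06j), (0.02+0.44j)]]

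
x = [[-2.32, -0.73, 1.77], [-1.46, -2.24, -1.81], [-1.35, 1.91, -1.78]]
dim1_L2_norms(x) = [3.01, 3.23, 2.94]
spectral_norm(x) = 3.42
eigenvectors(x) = [[0.73+0.00j, (-0-0.47j), (-0+0.47j)], [0.66+0.00j, 0.11+0.55j, 0.11-0.55j], [(-0.17+0j), 0.69+0.00j, (0.69-0j)]]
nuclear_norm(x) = 9.12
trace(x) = -6.34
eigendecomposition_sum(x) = [[-1.88-0.00j, -1.61+0.00j, (0.25-0j)], [-1.70-0.00j, (-1.45+0j), 0.23-0.00j], [0.44+0.00j, 0.37-0.00j, (-0.06+0j)]] + [[(-0.22+0.61j), 0.44-0.52j, (0.76+0.58j)], [(0.12-0.76j), (-0.39+0.71j), -1.02-0.51j], [-0.89-0.33j, 0.77+0.65j, -0.86+1.11j]] + [[(-0.22-0.61j), 0.44+0.52j, 0.76-0.58j], [0.12+0.76j, (-0.39-0.71j), -1.02+0.51j], [-0.89+0.33j, (0.77-0.65j), -0.86-1.11j]]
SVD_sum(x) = [[-1.44, -1.32, -0.24], [-2.04, -1.87, -0.34], [0.05, 0.05, 0.01]] + [[0.23,-0.51,1.45], [-0.17,0.38,-1.08], [-0.36,0.82,-2.32]] + [[-1.11, 1.10, 0.56], [0.75, -0.75, -0.38], [-1.04, 1.04, 0.53]]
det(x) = -27.45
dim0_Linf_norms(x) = [2.32, 2.24, 1.81]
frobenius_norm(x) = 5.30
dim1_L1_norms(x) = [4.82, 5.51, 5.04]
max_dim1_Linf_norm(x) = 2.32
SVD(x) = [[-0.58, -0.49, -0.65], [-0.82, 0.37, 0.44], [0.02, 0.79, -0.61]] @ diag([3.417971830367087, 3.1542537274337397, 2.54571247193932]) @ [[0.73, 0.67, 0.12], [-0.15, 0.33, -0.93], [0.67, -0.66, -0.34]]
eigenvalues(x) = [(-3.39+0j), (-1.47+2.43j), (-1.47-2.43j)]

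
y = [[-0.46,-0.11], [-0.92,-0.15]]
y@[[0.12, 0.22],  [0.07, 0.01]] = [[-0.06, -0.1], [-0.12, -0.2]]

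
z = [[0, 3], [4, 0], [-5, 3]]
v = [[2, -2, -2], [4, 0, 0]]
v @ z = [[2, 0], [0, 12]]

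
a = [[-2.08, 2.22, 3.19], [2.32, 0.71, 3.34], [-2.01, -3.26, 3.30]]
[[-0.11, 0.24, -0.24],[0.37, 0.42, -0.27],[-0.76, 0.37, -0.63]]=a@[[0.15, 0.03, 0.02], [0.12, -0.02, 0.07], [-0.02, 0.11, -0.11]]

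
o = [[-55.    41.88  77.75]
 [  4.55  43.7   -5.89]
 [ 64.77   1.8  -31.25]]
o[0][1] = 41.88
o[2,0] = 64.77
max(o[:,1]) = 43.7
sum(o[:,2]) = 40.61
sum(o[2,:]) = 35.31999999999999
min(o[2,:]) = -31.25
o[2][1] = 1.8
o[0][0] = -55.0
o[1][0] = 4.55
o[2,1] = 1.8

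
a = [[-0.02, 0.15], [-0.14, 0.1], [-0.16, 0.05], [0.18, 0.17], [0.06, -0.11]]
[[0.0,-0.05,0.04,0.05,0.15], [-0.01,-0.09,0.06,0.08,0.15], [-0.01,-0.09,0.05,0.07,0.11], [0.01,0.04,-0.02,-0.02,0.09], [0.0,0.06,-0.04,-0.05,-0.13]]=a @ [[0.07, 0.46, -0.28, -0.38, -0.39], [0.01, -0.27, 0.20, 0.28, 0.95]]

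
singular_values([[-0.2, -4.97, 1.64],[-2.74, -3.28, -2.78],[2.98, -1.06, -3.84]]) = [6.3, 5.15, 3.46]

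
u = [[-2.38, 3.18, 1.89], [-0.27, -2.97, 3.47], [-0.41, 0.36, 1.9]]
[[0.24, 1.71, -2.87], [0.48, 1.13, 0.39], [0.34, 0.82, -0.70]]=u @ [[0.14, -0.38, 0.54], [0.06, 0.05, -0.39], [0.20, 0.34, -0.18]]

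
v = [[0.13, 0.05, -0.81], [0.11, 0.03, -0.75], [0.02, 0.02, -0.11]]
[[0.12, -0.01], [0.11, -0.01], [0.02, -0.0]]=v@[[-0.04,-0.05], [-0.00,-0.25], [-0.15,-0.01]]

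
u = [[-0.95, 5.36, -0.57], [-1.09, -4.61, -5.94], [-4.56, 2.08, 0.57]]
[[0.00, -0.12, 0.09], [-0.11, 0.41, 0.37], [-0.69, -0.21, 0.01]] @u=[[-0.28, 0.74, 0.76], [-2.03, -1.71, -2.16], [0.84, -2.71, 1.65]]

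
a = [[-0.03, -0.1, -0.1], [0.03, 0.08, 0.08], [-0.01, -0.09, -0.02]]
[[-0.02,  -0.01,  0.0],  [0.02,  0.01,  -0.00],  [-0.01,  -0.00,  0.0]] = a@[[-0.01,-0.0,0.00], [0.15,0.05,-0.03], [0.05,0.02,-0.01]]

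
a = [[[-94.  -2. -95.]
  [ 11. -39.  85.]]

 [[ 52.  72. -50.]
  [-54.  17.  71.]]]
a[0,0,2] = -95.0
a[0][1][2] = 85.0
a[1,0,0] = 52.0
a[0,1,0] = 11.0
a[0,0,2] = -95.0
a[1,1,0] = -54.0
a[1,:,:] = [[52.0, 72.0, -50.0], [-54.0, 17.0, 71.0]]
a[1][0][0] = 52.0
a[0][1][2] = 85.0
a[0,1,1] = -39.0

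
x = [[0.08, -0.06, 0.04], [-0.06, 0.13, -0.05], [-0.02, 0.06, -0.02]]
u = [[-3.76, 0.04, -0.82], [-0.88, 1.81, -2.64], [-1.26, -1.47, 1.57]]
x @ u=[[-0.30,-0.16,0.16], [0.17,0.31,-0.37], [0.05,0.14,-0.17]]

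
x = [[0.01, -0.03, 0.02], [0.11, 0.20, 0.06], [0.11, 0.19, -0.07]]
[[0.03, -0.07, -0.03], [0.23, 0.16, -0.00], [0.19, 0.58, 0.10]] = x @ [[1.96, 1.92, -0.27], [-0.01, 0.74, 0.38], [0.35, -3.28, -0.84]]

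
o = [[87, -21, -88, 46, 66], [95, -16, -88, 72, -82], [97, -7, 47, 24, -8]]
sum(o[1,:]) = -19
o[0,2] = -88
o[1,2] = -88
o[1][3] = 72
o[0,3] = 46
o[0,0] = 87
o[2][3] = 24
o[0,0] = 87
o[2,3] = 24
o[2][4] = -8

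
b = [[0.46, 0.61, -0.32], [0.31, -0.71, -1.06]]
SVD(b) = [[0.05, 1.0],  [1.0, -0.05]] @ diag([1.3138038338667757, 0.8269337858117549]) @ [[0.25,-0.52,-0.82],[0.54,0.78,-0.33]]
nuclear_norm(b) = 2.14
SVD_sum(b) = [[0.02, -0.03, -0.05], [0.33, -0.68, -1.07]] + [[0.44,0.64,-0.27],[-0.02,-0.03,0.01]]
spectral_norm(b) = 1.31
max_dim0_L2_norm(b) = 1.11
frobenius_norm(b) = 1.55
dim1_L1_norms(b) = [1.39, 2.08]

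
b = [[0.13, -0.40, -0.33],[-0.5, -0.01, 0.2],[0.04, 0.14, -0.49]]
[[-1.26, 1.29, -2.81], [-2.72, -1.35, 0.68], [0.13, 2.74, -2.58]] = b @ [[5.89, 0.60, 1.0], [3.96, 1.25, 2.38], [1.34, -5.18, 6.02]]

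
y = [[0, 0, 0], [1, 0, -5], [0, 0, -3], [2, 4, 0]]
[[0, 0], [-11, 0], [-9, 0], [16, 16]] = y @ [[4, 0], [2, 4], [3, 0]]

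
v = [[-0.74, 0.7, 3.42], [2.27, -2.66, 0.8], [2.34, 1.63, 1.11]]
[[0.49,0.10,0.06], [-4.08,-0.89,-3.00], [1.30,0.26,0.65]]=v@[[-0.25, -0.06, -0.23], [1.27, 0.27, 0.87], [-0.17, -0.04, -0.21]]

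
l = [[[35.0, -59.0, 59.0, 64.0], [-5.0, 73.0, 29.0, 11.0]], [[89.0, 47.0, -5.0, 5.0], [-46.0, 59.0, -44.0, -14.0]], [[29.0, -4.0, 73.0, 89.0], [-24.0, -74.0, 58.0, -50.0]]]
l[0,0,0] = 35.0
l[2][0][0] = 29.0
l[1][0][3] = 5.0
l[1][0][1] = 47.0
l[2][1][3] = -50.0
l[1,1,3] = -14.0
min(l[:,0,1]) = -59.0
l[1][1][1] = 59.0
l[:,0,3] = [64.0, 5.0, 89.0]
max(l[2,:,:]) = 89.0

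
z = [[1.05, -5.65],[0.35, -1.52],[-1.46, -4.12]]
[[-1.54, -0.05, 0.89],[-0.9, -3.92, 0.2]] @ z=[[-2.93, 5.11], [-2.61, 10.22]]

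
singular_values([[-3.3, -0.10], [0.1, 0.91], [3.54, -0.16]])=[4.84, 0.93]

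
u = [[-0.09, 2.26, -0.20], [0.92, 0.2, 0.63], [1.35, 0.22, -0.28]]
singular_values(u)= [2.29, 1.64, 0.68]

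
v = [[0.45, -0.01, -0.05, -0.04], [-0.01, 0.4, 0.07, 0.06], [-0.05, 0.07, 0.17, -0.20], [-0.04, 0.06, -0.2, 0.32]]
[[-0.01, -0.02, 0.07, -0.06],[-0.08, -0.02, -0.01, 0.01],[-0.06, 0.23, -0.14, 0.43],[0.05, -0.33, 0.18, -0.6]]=v@[[-0.01, -0.07, 0.17, -0.16], [-0.23, -0.03, -0.05, 0.08], [-0.03, 0.45, -0.24, 0.80], [0.18, -0.74, 0.43, -1.40]]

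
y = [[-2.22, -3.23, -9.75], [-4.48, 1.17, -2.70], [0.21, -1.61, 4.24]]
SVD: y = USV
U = [[-0.89, 0.37, 0.26], [-0.32, -0.92, 0.23], [0.32, 0.12, 0.94]]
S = [11.63, 4.19, 2.64]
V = [[0.3, 0.17, 0.94], [0.80, -0.59, -0.15], [-0.53, -0.79, 0.31]]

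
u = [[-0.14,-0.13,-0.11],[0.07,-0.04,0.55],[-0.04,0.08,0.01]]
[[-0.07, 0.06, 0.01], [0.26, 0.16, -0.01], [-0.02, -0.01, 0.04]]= u@ [[0.28, -0.38, -0.40], [-0.12, -0.32, 0.32], [0.42, 0.31, 0.05]]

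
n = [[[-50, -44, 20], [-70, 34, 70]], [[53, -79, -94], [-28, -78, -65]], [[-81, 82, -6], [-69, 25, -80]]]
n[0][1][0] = -70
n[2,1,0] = -69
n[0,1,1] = 34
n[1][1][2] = -65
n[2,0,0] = -81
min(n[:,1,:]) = -80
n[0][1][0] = -70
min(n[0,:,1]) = -44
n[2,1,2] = -80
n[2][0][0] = -81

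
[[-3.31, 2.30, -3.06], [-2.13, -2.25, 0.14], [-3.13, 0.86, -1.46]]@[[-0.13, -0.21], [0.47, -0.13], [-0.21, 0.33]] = [[2.15, -0.61],[-0.81, 0.79],[1.12, 0.06]]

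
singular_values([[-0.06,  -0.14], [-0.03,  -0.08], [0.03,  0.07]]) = [0.19, 0.0]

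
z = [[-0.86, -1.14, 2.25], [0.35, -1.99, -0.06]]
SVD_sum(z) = [[-0.57,-1.70,1.82], [-0.27,-0.8,0.86]] + [[-0.29, 0.56, 0.43], [0.62, -1.19, -0.92]]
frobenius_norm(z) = 3.34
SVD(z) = [[-0.9, -0.43],[-0.43, 0.9]] @ diag([2.8226011450885067, 1.7946650873477903]) @ [[0.22, 0.67, -0.71],[0.38, -0.73, -0.57]]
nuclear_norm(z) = 4.62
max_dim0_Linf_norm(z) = 2.25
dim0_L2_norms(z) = [0.93, 2.29, 2.25]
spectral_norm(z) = 2.82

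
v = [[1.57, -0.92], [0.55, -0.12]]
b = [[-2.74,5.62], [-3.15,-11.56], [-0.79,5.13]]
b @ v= [[-1.21, 1.85], [-11.30, 4.29], [1.58, 0.11]]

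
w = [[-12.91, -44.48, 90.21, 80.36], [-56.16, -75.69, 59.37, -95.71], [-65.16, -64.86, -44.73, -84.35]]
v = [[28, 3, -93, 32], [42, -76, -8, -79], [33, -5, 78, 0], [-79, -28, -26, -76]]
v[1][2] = -8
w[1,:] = [-56.16, -75.69, 59.37, -95.71]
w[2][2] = -44.73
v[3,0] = -79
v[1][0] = 42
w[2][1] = -64.86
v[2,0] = 33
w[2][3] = -84.35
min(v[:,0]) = -79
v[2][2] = 78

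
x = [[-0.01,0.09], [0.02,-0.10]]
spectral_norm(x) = 0.14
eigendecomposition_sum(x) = [[0.01, 0.00], [0.00, 0.00]] + [[-0.02,0.09], [0.02,-0.10]]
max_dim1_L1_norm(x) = 0.12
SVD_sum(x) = [[-0.01, 0.09], [0.02, -0.10]] + [[0.0, 0.00], [0.0, 0.00]]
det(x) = -0.00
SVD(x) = [[0.66, -0.75], [-0.75, -0.66]] @ diag([0.136255376069786, 0.005871327965732993]) @ [[-0.16, 0.99], [-0.99, -0.16]]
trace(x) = -0.11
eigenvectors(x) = [[0.98,-0.64],  [0.18,0.76]]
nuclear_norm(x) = 0.14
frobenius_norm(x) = 0.14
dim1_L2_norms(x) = [0.09, 0.1]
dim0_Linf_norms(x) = [0.02, 0.1]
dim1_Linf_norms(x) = [0.09, 0.1]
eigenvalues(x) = [0.01, -0.12]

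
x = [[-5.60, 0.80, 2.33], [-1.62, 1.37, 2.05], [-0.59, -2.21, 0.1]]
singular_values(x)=[6.62, 2.57, 0.99]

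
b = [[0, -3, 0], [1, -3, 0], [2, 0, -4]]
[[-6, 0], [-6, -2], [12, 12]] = b@[[0, -2], [2, 0], [-3, -4]]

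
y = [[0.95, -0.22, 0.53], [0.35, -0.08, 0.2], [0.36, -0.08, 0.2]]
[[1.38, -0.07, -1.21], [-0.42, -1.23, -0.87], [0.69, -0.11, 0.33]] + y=[[2.33, -0.29, -0.68], [-0.07, -1.31, -0.67], [1.05, -0.19, 0.53]]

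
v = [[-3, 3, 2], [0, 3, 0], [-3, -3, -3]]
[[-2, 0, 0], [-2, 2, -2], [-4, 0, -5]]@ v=[[6, -6, -4], [12, 6, 2], [27, 3, 7]]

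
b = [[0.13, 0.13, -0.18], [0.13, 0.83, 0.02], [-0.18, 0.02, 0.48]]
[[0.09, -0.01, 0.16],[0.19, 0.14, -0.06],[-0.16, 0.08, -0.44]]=b @ [[-0.15,-0.13,0.09], [0.26,0.19,-0.06], [-0.41,0.1,-0.88]]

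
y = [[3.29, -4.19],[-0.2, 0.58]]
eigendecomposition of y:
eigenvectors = [[1.00, 0.81], [-0.07, 0.58]]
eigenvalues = [3.57, 0.3]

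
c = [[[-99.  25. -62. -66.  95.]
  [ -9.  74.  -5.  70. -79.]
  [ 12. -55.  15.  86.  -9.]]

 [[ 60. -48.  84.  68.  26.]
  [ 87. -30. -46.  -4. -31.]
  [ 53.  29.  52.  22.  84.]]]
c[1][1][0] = 87.0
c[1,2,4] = 84.0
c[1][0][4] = 26.0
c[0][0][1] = 25.0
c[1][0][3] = 68.0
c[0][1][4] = -79.0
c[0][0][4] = 95.0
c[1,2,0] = 53.0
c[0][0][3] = -66.0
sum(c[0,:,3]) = 90.0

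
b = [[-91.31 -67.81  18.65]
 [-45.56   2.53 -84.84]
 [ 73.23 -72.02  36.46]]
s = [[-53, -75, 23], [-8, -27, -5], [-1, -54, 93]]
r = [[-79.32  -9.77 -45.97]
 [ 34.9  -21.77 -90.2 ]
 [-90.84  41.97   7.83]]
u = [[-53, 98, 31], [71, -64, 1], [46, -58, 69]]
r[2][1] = 41.97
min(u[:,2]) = 1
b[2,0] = 73.23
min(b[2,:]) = -72.02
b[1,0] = -45.56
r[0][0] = -79.32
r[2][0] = -90.84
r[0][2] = -45.97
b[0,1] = -67.81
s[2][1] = -54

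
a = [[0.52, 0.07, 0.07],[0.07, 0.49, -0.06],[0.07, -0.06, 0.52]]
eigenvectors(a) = [[-0.56, 0.77, -0.3], [0.63, 0.17, -0.76], [0.54, 0.62, 0.58]]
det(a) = 0.13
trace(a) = 1.53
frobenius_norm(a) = 0.90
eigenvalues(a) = [0.38, 0.59, 0.56]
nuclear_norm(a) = 1.53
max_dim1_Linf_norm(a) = 0.52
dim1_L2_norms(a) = [0.53, 0.5, 0.53]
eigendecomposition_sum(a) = [[0.12, -0.13, -0.11], [-0.13, 0.15, 0.13], [-0.11, 0.13, 0.11]] + [[0.35, 0.08, 0.28],[0.08, 0.02, 0.06],[0.28, 0.06, 0.22]] + [[0.05, 0.13, -0.1], [0.13, 0.33, -0.25], [-0.10, -0.25, 0.19]]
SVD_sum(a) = [[0.35,0.08,0.28], [0.08,0.02,0.06], [0.28,0.06,0.22]] + [[0.05, 0.13, -0.1], [0.13, 0.33, -0.25], [-0.10, -0.25, 0.19]] + [[0.12,  -0.13,  -0.11], [-0.13,  0.15,  0.13], [-0.11,  0.13,  0.11]]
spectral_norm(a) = 0.59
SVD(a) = [[-0.77, -0.30, -0.56],  [-0.17, -0.76, 0.63],  [-0.62, 0.58, 0.54]] @ diag([0.5912086596974664, 0.5629577628630367, 0.3758335774394969]) @ [[-0.77, -0.17, -0.62], [-0.3, -0.76, 0.58], [-0.56, 0.63, 0.54]]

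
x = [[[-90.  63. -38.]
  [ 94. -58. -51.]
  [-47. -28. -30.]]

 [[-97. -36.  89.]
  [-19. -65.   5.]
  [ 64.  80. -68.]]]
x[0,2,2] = -30.0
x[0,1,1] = -58.0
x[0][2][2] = -30.0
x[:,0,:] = [[-90.0, 63.0, -38.0], [-97.0, -36.0, 89.0]]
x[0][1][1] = -58.0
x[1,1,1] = -65.0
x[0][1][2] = -51.0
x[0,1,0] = 94.0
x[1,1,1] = -65.0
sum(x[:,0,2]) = 51.0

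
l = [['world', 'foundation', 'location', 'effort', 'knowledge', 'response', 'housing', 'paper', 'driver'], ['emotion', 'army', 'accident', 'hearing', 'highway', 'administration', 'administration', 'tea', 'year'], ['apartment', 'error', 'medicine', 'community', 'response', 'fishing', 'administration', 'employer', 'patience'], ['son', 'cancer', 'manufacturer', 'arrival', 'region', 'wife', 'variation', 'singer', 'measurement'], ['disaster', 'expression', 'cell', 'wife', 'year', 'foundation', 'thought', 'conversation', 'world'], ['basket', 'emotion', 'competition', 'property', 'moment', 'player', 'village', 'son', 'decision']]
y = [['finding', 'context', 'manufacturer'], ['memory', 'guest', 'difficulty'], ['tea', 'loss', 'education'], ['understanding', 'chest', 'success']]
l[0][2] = 'location'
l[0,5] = 'response'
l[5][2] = 'competition'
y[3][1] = 'chest'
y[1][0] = 'memory'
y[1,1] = 'guest'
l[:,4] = ['knowledge', 'highway', 'response', 'region', 'year', 'moment']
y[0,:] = ['finding', 'context', 'manufacturer']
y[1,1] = 'guest'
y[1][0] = 'memory'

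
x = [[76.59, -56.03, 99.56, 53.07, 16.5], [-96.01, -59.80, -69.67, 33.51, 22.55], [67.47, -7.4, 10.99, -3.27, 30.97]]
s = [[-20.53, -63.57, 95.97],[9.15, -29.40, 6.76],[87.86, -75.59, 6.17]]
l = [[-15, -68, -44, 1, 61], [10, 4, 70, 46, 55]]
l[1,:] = [10, 4, 70, 46, 55]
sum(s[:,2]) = 108.9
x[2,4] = 30.97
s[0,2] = 95.97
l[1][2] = 70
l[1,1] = 4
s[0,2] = 95.97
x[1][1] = -59.8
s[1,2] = 6.76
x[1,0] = -96.01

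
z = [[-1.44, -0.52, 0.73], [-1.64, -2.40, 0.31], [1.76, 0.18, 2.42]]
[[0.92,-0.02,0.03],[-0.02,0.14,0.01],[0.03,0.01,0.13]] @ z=[[-1.24, -0.43, 0.74], [-0.18, -0.32, 0.05], [0.17, -0.02, 0.34]]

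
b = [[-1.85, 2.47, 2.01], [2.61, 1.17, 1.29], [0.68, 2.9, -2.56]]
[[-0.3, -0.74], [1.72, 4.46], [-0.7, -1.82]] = b @ [[0.50, 1.29],[-0.04, -0.10],[0.36, 0.94]]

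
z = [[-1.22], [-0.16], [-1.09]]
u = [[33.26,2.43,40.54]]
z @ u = [[-40.58,-2.96,-49.46], [-5.32,-0.39,-6.49], [-36.25,-2.65,-44.19]]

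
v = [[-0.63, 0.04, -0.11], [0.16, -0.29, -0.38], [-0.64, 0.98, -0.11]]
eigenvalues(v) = [(-0.7+0j), (-0.17+0.56j), (-0.17-0.56j)]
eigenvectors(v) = [[(-0.81+0j),-0.06+0.12j,-0.06-0.12j], [-0.20+0.00j,(-0.09+0.55j),-0.09-0.55j], [(-0.55+0j),0.82+0.00j,(0.82-0j)]]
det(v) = -0.24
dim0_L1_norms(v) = [1.43, 1.31, 0.6]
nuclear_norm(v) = 2.16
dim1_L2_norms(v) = [0.64, 0.5, 1.18]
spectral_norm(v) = 1.28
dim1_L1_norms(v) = [0.78, 0.83, 1.73]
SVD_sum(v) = [[-0.29, 0.34, -0.02],[0.2, -0.24, 0.01],[-0.76, 0.88, -0.04]] + [[-0.28, -0.25, -0.22], [-0.16, -0.15, -0.13], [0.06, 0.06, 0.05]] + [[-0.06,  -0.05,  0.13], [0.12,  0.09,  -0.26], [0.06,  0.04,  -0.12]]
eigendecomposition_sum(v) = [[(-0.71-0j), (0.15-0j), (-0.03+0j)],[(-0.17-0j), (0.04-0j), (-0.01+0j)],[-0.48-0.00j, (0.1-0j), (-0.02+0j)]] + [[0.04+0.01j, (-0.06+0.05j), (-0.04-0.03j)],[(0.17-0.03j), -0.16+0.28j, -0.19-0.06j],[-0.08-0.24j, (0.44+0.18j), (-0.04+0.28j)]] + [[(0.04-0.01j), (-0.06-0.05j), -0.04+0.03j], [0.17+0.03j, -0.16-0.28j, (-0.19+0.06j)], [(-0.08+0.24j), 0.44-0.18j, (-0.04-0.28j)]]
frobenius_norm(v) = 1.43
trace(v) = -1.03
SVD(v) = [[-0.35, -0.85, -0.4], [0.24, -0.5, 0.83], [-0.91, 0.19, 0.38]] @ diag([1.2837212041198227, 0.5162176869851539, 0.3638394834770556]) @ [[0.65,-0.76,0.04],[0.64,0.58,0.51],[0.40,0.31,-0.86]]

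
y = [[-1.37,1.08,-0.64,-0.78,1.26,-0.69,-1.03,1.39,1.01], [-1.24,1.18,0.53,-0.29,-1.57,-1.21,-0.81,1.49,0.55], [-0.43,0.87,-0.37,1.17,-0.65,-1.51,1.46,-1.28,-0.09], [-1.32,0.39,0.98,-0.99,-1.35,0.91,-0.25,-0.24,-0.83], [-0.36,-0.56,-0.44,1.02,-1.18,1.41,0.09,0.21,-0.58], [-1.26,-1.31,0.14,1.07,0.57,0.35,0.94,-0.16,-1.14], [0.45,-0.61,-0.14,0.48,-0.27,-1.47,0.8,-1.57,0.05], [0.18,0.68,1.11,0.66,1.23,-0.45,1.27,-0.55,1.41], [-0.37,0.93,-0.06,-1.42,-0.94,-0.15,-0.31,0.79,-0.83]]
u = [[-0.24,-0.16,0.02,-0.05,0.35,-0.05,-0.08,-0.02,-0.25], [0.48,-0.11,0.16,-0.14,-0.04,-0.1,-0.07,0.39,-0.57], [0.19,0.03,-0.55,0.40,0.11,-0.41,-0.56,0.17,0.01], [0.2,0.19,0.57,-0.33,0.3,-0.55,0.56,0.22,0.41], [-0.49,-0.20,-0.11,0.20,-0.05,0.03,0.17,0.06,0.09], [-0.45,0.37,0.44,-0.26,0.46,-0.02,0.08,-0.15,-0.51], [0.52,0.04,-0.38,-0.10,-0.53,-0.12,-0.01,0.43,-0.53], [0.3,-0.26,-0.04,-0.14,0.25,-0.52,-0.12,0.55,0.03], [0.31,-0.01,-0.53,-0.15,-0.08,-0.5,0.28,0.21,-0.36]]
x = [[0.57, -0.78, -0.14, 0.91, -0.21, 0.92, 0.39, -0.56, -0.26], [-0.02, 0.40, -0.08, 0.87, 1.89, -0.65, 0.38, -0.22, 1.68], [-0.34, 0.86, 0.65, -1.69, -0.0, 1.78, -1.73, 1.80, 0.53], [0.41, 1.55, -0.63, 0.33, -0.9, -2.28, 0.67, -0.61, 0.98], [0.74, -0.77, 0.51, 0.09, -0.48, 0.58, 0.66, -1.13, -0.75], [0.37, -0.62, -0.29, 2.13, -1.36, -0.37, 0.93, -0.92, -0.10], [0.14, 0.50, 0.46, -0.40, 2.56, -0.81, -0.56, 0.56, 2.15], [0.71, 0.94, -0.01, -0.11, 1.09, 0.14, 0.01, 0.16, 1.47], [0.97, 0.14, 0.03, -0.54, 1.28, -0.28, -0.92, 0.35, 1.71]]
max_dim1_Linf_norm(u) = 0.57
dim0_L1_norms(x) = [4.27, 6.56, 2.8, 7.07, 9.77, 7.81, 6.25, 6.31, 9.63]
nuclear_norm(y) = 21.29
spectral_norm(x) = 5.93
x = u @ y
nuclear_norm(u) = 6.91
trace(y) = -2.96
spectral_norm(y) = 4.90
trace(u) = -1.12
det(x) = -0.04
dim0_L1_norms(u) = [3.18, 1.37, 2.8, 1.77, 2.17, 2.3, 1.93, 2.2, 2.76]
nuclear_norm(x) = 18.84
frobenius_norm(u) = 2.81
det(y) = -209.28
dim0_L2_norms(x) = [1.66, 2.46, 1.18, 3.09, 3.99, 3.3, 2.49, 2.56, 3.8]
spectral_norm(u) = 1.72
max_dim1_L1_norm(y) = 9.25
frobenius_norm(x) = 8.58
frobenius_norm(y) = 8.28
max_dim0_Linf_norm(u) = 0.57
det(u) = 0.00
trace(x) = 2.41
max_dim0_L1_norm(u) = 3.18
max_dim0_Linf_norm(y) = 1.57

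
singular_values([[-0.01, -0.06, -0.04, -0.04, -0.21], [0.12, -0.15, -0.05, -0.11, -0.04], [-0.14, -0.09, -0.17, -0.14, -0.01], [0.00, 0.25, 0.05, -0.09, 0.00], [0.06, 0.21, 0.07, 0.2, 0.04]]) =[0.46, 0.25, 0.2, 0.17, 0.08]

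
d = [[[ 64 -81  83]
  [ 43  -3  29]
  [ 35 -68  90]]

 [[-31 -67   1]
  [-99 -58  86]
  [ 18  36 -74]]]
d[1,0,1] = -67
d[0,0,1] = -81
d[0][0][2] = 83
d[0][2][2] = 90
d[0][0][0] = 64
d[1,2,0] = 18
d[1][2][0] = 18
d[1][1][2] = 86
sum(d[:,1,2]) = 115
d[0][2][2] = 90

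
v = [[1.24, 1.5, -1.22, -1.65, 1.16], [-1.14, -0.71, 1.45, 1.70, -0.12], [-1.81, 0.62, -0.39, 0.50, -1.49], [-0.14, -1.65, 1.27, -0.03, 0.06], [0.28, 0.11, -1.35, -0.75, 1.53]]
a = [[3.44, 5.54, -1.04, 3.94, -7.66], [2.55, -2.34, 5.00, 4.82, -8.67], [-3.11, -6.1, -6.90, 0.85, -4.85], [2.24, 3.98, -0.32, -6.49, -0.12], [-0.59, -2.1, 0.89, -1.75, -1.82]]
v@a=[[7.50, 1.8, 16.19, 19.76, -18.50], [-6.36, -6.48, -13.02, -17.5, 7.87], [-1.43, -3.98, 6.19, -5.11, 13.03], [-8.74, -4.91, -16.80, -7.34, 9.11], [2.86, 3.33, 11.18, 2.68, 0.75]]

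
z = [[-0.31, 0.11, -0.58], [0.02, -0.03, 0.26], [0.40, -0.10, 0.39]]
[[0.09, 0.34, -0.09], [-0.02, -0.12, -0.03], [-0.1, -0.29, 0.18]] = z @ [[-0.24,-0.27,0.59],[-0.34,0.23,-0.02],[-0.09,-0.4,-0.16]]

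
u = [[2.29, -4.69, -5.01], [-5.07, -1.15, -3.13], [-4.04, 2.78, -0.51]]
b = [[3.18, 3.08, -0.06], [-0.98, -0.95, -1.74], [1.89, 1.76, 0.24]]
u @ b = [[2.41, 2.69, 6.82], [-20.91, -20.03, 1.55], [-16.54, -15.98, -4.72]]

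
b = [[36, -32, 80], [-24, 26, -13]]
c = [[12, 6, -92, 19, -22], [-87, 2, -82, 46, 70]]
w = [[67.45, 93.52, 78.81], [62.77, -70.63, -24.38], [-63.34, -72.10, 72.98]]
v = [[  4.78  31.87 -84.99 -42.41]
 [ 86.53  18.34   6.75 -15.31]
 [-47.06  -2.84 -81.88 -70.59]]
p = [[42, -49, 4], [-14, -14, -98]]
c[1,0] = -87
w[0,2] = 78.81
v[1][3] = -15.31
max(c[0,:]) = 19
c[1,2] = -82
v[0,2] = -84.99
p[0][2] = 4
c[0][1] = 6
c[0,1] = 6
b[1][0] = -24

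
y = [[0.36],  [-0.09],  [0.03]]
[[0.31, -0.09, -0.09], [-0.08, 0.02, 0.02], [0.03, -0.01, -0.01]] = y @[[0.86, -0.24, -0.26]]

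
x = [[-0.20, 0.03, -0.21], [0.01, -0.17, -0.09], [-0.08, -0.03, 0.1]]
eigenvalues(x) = [0.16, -0.25, -0.18]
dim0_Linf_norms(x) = [0.2, 0.17, 0.21]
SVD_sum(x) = [[-0.18, -0.01, -0.23],[-0.04, -0.0, -0.05],[0.02, 0.0, 0.02]] + [[-0.02, 0.04, 0.01],[0.07, -0.16, -0.05],[-0.01, 0.03, 0.01]] + [[-0.0, -0.00, 0.0],[-0.02, -0.01, 0.01],[-0.09, -0.06, 0.07]]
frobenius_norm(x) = 0.37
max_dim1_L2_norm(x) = 0.29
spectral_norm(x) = 0.30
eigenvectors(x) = [[-0.51, -0.96, 0.10], [-0.24, -0.15, 0.99], [0.83, -0.23, 0.13]]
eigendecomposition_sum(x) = [[0.02, 0.01, -0.08], [0.01, 0.00, -0.04], [-0.03, -0.02, 0.13]] + [[-0.22, 0.04, -0.12],  [-0.03, 0.01, -0.02],  [-0.05, 0.01, -0.03]] + [[0.00,-0.02,-0.0], [0.04,-0.18,-0.03], [0.00,-0.02,-0.0]]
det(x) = 0.01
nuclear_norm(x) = 0.61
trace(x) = -0.27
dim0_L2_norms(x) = [0.22, 0.18, 0.25]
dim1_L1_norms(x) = [0.44, 0.27, 0.21]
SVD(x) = [[-0.97, -0.25, -0.05], [-0.23, 0.95, -0.19], [0.1, -0.17, -0.98]] @ diag([0.2973274570007954, 0.18686354561602764, 0.1268006255238789]) @ [[0.62, 0.02, 0.79], [0.39, -0.88, -0.28], [0.68, 0.48, -0.55]]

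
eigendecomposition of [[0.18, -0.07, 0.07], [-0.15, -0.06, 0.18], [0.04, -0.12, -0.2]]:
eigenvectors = [[(0.91+0j), (-0.22+0.03j), -0.22-0.03j], [-0.36+0.00j, (-0.78+0j), (-0.78-0j)], [0.19+0.00j, 0.21-0.55j, (0.21+0.55j)]]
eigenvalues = [(0.22+0j), (-0.15+0.13j), (-0.15-0.13j)]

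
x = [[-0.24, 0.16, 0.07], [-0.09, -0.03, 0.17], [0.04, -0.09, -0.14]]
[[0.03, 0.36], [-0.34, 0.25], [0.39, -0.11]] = x@ [[-1.33,-1.59], [-0.58,-0.37], [-2.8,0.57]]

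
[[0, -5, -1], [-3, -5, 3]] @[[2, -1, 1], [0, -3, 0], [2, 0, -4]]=[[-2, 15, 4], [0, 18, -15]]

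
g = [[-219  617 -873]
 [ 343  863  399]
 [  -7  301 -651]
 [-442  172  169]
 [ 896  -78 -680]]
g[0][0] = -219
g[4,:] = [896, -78, -680]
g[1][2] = 399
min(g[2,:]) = -651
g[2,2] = -651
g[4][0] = 896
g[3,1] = 172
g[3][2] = 169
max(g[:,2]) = 399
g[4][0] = 896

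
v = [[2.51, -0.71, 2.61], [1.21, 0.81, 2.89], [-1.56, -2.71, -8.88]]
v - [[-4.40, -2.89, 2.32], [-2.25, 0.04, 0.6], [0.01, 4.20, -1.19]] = [[6.91, 2.18, 0.29],[3.46, 0.77, 2.29],[-1.57, -6.91, -7.69]]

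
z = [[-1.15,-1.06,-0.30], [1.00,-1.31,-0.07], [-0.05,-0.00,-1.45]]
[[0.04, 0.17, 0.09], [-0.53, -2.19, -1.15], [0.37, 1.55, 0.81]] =z @ [[-0.21, -0.86, -0.45], [0.26, 1.07, 0.56], [-0.25, -1.04, -0.54]]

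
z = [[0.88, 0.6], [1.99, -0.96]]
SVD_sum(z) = [[0.6, -0.21], [2.07, -0.73]] + [[0.28, 0.81], [-0.08, -0.23]]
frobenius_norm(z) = 2.45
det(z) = -2.04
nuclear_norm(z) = 3.18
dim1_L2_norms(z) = [1.07, 2.21]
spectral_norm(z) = 2.28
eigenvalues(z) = [1.39, -1.47]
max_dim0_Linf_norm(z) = 1.99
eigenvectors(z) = [[0.76, -0.25],[0.65, 0.97]]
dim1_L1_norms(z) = [1.48, 2.95]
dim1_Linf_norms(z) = [0.88, 1.99]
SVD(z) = [[-0.28, -0.96],[-0.96, 0.28]] @ diag([2.2846793214269856, 0.8923790664532245]) @ [[-0.94, 0.33], [-0.33, -0.94]]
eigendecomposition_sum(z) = [[1.14, 0.29], [0.97, 0.25]] + [[-0.26, 0.31],[1.02, -1.21]]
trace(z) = -0.08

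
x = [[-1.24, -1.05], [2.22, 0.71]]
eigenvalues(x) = [(-0.26+1.17j), (-0.26-1.17j)]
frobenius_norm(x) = 2.84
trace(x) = -0.53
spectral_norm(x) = 2.79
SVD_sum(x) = [[-1.42,-0.66], [2.10,0.97]] + [[0.18,-0.39], [0.12,-0.26]]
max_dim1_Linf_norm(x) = 2.22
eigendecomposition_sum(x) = [[-0.62+0.48j, (-0.52-0.12j)], [1.11+0.25j, 0.36+0.70j]] + [[(-0.62-0.48j), -0.52+0.12j], [1.11-0.25j, 0.36-0.70j]]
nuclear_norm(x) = 3.31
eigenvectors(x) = [[0.36-0.44j, (0.36+0.44j)], [(-0.82+0j), -0.82-0.00j]]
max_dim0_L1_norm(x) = 3.46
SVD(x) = [[-0.56, 0.83], [0.83, 0.56]] @ diag([2.793371938000227, 0.5193006990105596]) @ [[0.91,0.42], [0.42,-0.91]]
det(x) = 1.45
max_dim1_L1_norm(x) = 2.93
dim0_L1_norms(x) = [3.46, 1.76]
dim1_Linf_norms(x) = [1.24, 2.22]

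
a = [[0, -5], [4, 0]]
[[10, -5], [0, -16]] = a@[[0, -4], [-2, 1]]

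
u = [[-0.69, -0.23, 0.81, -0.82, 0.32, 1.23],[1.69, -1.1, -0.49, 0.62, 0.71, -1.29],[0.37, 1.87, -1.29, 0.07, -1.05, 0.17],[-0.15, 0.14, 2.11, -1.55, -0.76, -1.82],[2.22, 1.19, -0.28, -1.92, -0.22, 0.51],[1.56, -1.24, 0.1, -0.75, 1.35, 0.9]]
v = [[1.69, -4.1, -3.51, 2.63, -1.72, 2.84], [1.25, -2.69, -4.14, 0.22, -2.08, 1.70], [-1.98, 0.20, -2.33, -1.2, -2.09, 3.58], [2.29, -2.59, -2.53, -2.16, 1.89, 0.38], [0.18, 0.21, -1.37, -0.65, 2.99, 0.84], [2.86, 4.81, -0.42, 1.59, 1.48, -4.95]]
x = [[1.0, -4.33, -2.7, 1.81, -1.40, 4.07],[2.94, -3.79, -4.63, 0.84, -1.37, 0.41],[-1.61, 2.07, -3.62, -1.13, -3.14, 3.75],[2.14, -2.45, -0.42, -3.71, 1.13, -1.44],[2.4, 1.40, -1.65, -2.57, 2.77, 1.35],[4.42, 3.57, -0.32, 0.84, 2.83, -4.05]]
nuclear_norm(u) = 13.38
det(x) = 4826.08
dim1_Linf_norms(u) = [1.23, 1.69, 1.87, 2.11, 2.22, 1.56]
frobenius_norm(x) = 15.91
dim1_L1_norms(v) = [16.49, 12.08, 11.38, 11.84, 6.24, 16.11]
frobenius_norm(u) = 6.72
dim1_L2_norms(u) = [1.86, 2.62, 2.54, 3.28, 3.23, 2.68]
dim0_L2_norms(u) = [3.29, 2.78, 2.66, 2.78, 2.04, 2.75]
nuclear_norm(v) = 29.29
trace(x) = -11.40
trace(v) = -7.45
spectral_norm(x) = 10.61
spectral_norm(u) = 3.69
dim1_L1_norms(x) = [15.31, 13.98, 15.32, 11.29, 12.14, 16.03]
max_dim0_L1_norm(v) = 14.6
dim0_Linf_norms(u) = [2.22, 1.87, 2.11, 1.92, 1.35, 1.82]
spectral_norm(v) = 10.99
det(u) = -0.00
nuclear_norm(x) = 33.70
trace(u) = -3.95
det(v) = 1420.23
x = v + u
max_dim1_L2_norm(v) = 7.79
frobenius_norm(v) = 14.51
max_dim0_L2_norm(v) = 7.35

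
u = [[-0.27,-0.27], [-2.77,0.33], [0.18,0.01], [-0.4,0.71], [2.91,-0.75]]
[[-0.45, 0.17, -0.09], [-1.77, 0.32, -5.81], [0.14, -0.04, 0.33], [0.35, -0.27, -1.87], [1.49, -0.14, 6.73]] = u @ [[0.75, -0.17, 1.91], [0.92, -0.47, -1.56]]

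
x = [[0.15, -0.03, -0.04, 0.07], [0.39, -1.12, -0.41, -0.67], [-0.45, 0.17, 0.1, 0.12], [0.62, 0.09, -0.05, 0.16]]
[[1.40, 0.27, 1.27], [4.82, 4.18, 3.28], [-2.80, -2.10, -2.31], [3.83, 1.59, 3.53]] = x@ [[5.43, 4.06, 4.78], [-5.27, -2.20, -4.08], [-1.15, 4.69, -1.22], [5.48, -3.07, 5.45]]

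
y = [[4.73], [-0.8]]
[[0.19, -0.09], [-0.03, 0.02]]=y@ [[0.04, -0.02]]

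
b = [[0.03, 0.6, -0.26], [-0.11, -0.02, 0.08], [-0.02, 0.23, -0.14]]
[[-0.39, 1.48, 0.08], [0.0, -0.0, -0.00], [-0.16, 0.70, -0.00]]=b @ [[0.24, -1.68, 0.33], [-0.56, 1.71, 0.33], [0.22, -1.94, 0.5]]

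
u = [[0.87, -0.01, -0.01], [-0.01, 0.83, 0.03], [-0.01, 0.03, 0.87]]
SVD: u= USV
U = [[-0.5,-0.86,-0.08], [0.43,-0.17,-0.89], [0.75,-0.47,0.46]]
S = [0.89, 0.86, 0.81]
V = [[-0.5, 0.43, 0.75], [-0.86, -0.17, -0.47], [-0.08, -0.89, 0.46]]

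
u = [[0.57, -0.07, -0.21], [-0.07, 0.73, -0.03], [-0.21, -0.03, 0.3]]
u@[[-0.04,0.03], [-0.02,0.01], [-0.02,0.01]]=[[-0.02, 0.01], [-0.01, 0.0], [0.00, -0.0]]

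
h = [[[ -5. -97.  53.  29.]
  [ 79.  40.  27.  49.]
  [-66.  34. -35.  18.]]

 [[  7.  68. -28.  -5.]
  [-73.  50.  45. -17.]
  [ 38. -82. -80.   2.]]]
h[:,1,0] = [79.0, -73.0]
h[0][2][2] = -35.0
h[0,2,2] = -35.0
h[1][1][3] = -17.0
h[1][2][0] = 38.0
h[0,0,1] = -97.0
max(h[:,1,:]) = 79.0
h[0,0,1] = -97.0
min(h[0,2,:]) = -66.0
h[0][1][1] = 40.0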